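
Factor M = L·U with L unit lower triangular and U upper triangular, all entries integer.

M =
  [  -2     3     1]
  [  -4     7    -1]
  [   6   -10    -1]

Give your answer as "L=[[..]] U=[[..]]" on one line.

L=[[1,0,0],[2,1,0],[-3,-1,1]] U=[[-2,3,1],[0,1,-3],[0,0,-1]]

  R1 -= 2·R0 → [0,1,-3]
  R2 -= -3·R0 → [0,-1,2]
  R2 -= -1·R1 → [0,0,-1]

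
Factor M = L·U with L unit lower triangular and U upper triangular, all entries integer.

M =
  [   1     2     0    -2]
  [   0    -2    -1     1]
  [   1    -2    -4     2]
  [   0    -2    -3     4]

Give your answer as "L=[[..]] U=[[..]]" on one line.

  R1 -= 0·R0 → [0,-2,-1,1]
  R2 -= 1·R0 → [0,-4,-4,4]
  R3 -= 0·R0 → [0,-2,-3,4]
  R2 -= 2·R1 → [0,0,-2,2]
  R3 -= 1·R1 → [0,0,-2,3]
  R3 -= 1·R2 → [0,0,0,1]

L=[[1,0,0,0],[0,1,0,0],[1,2,1,0],[0,1,1,1]] U=[[1,2,0,-2],[0,-2,-1,1],[0,0,-2,2],[0,0,0,1]]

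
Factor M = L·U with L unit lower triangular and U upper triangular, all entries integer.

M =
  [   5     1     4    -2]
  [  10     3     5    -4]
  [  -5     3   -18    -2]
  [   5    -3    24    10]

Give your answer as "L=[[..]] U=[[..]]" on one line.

L=[[1,0,0,0],[2,1,0,0],[-1,4,1,0],[1,-4,-4,1]] U=[[5,1,4,-2],[0,1,-3,0],[0,0,-2,-4],[0,0,0,-4]]

  r1 -= 2·r0 → [0,1,-3,0]
  r2 -= -1·r0 → [0,4,-14,-4]
  r3 -= 1·r0 → [0,-4,20,12]
  r2 -= 4·r1 → [0,0,-2,-4]
  r3 -= -4·r1 → [0,0,8,12]
  r3 -= -4·r2 → [0,0,0,-4]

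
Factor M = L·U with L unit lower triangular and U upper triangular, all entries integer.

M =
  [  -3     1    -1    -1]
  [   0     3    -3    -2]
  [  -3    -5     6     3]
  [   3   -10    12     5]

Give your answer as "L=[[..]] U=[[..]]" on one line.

L=[[1,0,0,0],[0,1,0,0],[1,-2,1,0],[-1,-3,2,1]] U=[[-3,1,-1,-1],[0,3,-3,-2],[0,0,1,0],[0,0,0,-2]]

  R1 -= 0·R0 → [0,3,-3,-2]
  R2 -= 1·R0 → [0,-6,7,4]
  R3 -= -1·R0 → [0,-9,11,4]
  R2 -= -2·R1 → [0,0,1,0]
  R3 -= -3·R1 → [0,0,2,-2]
  R3 -= 2·R2 → [0,0,0,-2]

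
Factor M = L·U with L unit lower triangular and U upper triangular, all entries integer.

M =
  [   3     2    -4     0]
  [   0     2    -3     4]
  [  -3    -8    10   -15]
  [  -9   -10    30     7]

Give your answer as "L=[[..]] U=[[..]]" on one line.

L=[[1,0,0,0],[0,1,0,0],[-1,-3,1,0],[-3,-2,-4,1]] U=[[3,2,-4,0],[0,2,-3,4],[0,0,-3,-3],[0,0,0,3]]

  row1 -= 0·row0 → [0,2,-3,4]
  row2 -= -1·row0 → [0,-6,6,-15]
  row3 -= -3·row0 → [0,-4,18,7]
  row2 -= -3·row1 → [0,0,-3,-3]
  row3 -= -2·row1 → [0,0,12,15]
  row3 -= -4·row2 → [0,0,0,3]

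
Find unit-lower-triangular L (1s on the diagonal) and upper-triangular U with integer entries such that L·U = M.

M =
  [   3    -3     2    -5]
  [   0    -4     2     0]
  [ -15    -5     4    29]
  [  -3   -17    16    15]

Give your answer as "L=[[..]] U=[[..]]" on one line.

L=[[1,0,0,0],[0,1,0,0],[-5,5,1,0],[-1,5,2,1]] U=[[3,-3,2,-5],[0,-4,2,0],[0,0,4,4],[0,0,0,2]]

  r1 -= 0·r0 → [0,-4,2,0]
  r2 -= -5·r0 → [0,-20,14,4]
  r3 -= -1·r0 → [0,-20,18,10]
  r2 -= 5·r1 → [0,0,4,4]
  r3 -= 5·r1 → [0,0,8,10]
  r3 -= 2·r2 → [0,0,0,2]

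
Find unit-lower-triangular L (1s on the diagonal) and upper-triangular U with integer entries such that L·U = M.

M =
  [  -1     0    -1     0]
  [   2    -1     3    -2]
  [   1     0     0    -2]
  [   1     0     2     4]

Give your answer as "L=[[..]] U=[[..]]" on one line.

  R1 -= -2·R0 → [0,-1,1,-2]
  R2 -= -1·R0 → [0,0,-1,-2]
  R3 -= -1·R0 → [0,0,1,4]
  R2 -= 0·R1 → [0,0,-1,-2]
  R3 -= 0·R1 → [0,0,1,4]
  R3 -= -1·R2 → [0,0,0,2]

L=[[1,0,0,0],[-2,1,0,0],[-1,0,1,0],[-1,0,-1,1]] U=[[-1,0,-1,0],[0,-1,1,-2],[0,0,-1,-2],[0,0,0,2]]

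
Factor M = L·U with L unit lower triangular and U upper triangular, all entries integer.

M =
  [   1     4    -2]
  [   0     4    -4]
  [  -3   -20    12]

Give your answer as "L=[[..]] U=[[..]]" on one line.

  row1 -= 0·row0 → [0,4,-4]
  row2 -= -3·row0 → [0,-8,6]
  row2 -= -2·row1 → [0,0,-2]

L=[[1,0,0],[0,1,0],[-3,-2,1]] U=[[1,4,-2],[0,4,-4],[0,0,-2]]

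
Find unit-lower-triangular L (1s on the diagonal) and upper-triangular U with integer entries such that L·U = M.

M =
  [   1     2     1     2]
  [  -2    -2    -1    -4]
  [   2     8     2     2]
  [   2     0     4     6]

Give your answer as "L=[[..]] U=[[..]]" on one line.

  r1 -= -2·r0 → [0,2,1,0]
  r2 -= 2·r0 → [0,4,0,-2]
  r3 -= 2·r0 → [0,-4,2,2]
  r2 -= 2·r1 → [0,0,-2,-2]
  r3 -= -2·r1 → [0,0,4,2]
  r3 -= -2·r2 → [0,0,0,-2]

L=[[1,0,0,0],[-2,1,0,0],[2,2,1,0],[2,-2,-2,1]] U=[[1,2,1,2],[0,2,1,0],[0,0,-2,-2],[0,0,0,-2]]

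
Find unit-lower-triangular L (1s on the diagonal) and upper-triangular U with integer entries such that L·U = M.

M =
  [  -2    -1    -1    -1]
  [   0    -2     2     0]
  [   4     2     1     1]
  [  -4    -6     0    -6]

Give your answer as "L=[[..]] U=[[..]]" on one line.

  row1 -= 0·row0 → [0,-2,2,0]
  row2 -= -2·row0 → [0,0,-1,-1]
  row3 -= 2·row0 → [0,-4,2,-4]
  row2 -= 0·row1 → [0,0,-1,-1]
  row3 -= 2·row1 → [0,0,-2,-4]
  row3 -= 2·row2 → [0,0,0,-2]

L=[[1,0,0,0],[0,1,0,0],[-2,0,1,0],[2,2,2,1]] U=[[-2,-1,-1,-1],[0,-2,2,0],[0,0,-1,-1],[0,0,0,-2]]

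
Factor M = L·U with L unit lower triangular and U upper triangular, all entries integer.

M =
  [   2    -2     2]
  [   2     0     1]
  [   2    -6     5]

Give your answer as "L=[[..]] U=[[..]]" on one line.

L=[[1,0,0],[1,1,0],[1,-2,1]] U=[[2,-2,2],[0,2,-1],[0,0,1]]

  row1 -= 1·row0 → [0,2,-1]
  row2 -= 1·row0 → [0,-4,3]
  row2 -= -2·row1 → [0,0,1]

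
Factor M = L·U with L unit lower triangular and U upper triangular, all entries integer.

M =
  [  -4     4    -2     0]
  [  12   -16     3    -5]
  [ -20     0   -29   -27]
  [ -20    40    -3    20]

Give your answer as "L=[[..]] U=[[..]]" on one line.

  row1 -= -3·row0 → [0,-4,-3,-5]
  row2 -= 5·row0 → [0,-20,-19,-27]
  row3 -= 5·row0 → [0,20,7,20]
  row2 -= 5·row1 → [0,0,-4,-2]
  row3 -= -5·row1 → [0,0,-8,-5]
  row3 -= 2·row2 → [0,0,0,-1]

L=[[1,0,0,0],[-3,1,0,0],[5,5,1,0],[5,-5,2,1]] U=[[-4,4,-2,0],[0,-4,-3,-5],[0,0,-4,-2],[0,0,0,-1]]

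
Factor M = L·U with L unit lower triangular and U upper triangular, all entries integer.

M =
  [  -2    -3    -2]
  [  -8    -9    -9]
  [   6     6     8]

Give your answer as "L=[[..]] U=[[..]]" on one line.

  R1 -= 4·R0 → [0,3,-1]
  R2 -= -3·R0 → [0,-3,2]
  R2 -= -1·R1 → [0,0,1]

L=[[1,0,0],[4,1,0],[-3,-1,1]] U=[[-2,-3,-2],[0,3,-1],[0,0,1]]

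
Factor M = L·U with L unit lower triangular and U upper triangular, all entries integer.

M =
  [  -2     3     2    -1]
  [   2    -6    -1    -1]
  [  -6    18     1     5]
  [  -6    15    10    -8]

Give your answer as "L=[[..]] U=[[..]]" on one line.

L=[[1,0,0,0],[-1,1,0,0],[3,-3,1,0],[3,-2,-3,1]] U=[[-2,3,2,-1],[0,-3,1,-2],[0,0,-2,2],[0,0,0,-3]]

  r1 -= -1·r0 → [0,-3,1,-2]
  r2 -= 3·r0 → [0,9,-5,8]
  r3 -= 3·r0 → [0,6,4,-5]
  r2 -= -3·r1 → [0,0,-2,2]
  r3 -= -2·r1 → [0,0,6,-9]
  r3 -= -3·r2 → [0,0,0,-3]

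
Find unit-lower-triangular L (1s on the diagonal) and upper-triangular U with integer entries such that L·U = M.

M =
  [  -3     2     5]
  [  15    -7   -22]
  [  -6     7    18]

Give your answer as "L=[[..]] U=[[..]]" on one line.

L=[[1,0,0],[-5,1,0],[2,1,1]] U=[[-3,2,5],[0,3,3],[0,0,5]]

  r1 -= -5·r0 → [0,3,3]
  r2 -= 2·r0 → [0,3,8]
  r2 -= 1·r1 → [0,0,5]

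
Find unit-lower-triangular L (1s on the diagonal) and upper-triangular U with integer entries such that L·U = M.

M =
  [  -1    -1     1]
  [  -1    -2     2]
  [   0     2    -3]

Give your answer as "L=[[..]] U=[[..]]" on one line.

L=[[1,0,0],[1,1,0],[0,-2,1]] U=[[-1,-1,1],[0,-1,1],[0,0,-1]]

  R1 -= 1·R0 → [0,-1,1]
  R2 -= 0·R0 → [0,2,-3]
  R2 -= -2·R1 → [0,0,-1]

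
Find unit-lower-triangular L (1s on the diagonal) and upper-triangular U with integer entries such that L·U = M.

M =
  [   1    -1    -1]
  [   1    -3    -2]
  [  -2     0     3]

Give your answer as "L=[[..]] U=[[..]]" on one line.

L=[[1,0,0],[1,1,0],[-2,1,1]] U=[[1,-1,-1],[0,-2,-1],[0,0,2]]

  r1 -= 1·r0 → [0,-2,-1]
  r2 -= -2·r0 → [0,-2,1]
  r2 -= 1·r1 → [0,0,2]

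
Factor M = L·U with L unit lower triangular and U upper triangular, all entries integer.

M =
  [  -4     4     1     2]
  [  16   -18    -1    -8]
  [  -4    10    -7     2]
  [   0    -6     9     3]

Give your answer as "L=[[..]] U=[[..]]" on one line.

  row1 -= -4·row0 → [0,-2,3,0]
  row2 -= 1·row0 → [0,6,-8,0]
  row3 -= 0·row0 → [0,-6,9,3]
  row2 -= -3·row1 → [0,0,1,0]
  row3 -= 3·row1 → [0,0,0,3]
  row3 -= 0·row2 → [0,0,0,3]

L=[[1,0,0,0],[-4,1,0,0],[1,-3,1,0],[0,3,0,1]] U=[[-4,4,1,2],[0,-2,3,0],[0,0,1,0],[0,0,0,3]]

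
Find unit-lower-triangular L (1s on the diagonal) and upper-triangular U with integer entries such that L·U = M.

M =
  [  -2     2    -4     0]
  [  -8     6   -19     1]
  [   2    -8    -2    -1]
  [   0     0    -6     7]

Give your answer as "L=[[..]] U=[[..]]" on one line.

  row1 -= 4·row0 → [0,-2,-3,1]
  row2 -= -1·row0 → [0,-6,-6,-1]
  row3 -= 0·row0 → [0,0,-6,7]
  row2 -= 3·row1 → [0,0,3,-4]
  row3 -= 0·row1 → [0,0,-6,7]
  row3 -= -2·row2 → [0,0,0,-1]

L=[[1,0,0,0],[4,1,0,0],[-1,3,1,0],[0,0,-2,1]] U=[[-2,2,-4,0],[0,-2,-3,1],[0,0,3,-4],[0,0,0,-1]]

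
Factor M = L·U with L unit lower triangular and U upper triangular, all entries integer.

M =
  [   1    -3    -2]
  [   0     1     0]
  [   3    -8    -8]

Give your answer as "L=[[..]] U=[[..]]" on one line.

L=[[1,0,0],[0,1,0],[3,1,1]] U=[[1,-3,-2],[0,1,0],[0,0,-2]]

  r1 -= 0·r0 → [0,1,0]
  r2 -= 3·r0 → [0,1,-2]
  r2 -= 1·r1 → [0,0,-2]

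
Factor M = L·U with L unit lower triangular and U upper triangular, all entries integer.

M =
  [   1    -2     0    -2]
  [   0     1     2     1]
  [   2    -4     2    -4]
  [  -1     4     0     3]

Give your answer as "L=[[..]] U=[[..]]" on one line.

L=[[1,0,0,0],[0,1,0,0],[2,0,1,0],[-1,2,-2,1]] U=[[1,-2,0,-2],[0,1,2,1],[0,0,2,0],[0,0,0,-1]]

  r1 -= 0·r0 → [0,1,2,1]
  r2 -= 2·r0 → [0,0,2,0]
  r3 -= -1·r0 → [0,2,0,1]
  r2 -= 0·r1 → [0,0,2,0]
  r3 -= 2·r1 → [0,0,-4,-1]
  r3 -= -2·r2 → [0,0,0,-1]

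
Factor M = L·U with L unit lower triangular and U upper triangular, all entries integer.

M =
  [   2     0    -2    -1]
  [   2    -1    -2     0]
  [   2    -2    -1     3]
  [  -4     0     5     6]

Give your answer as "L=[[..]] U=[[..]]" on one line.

L=[[1,0,0,0],[1,1,0,0],[1,2,1,0],[-2,0,1,1]] U=[[2,0,-2,-1],[0,-1,0,1],[0,0,1,2],[0,0,0,2]]

  row1 -= 1·row0 → [0,-1,0,1]
  row2 -= 1·row0 → [0,-2,1,4]
  row3 -= -2·row0 → [0,0,1,4]
  row2 -= 2·row1 → [0,0,1,2]
  row3 -= 0·row1 → [0,0,1,4]
  row3 -= 1·row2 → [0,0,0,2]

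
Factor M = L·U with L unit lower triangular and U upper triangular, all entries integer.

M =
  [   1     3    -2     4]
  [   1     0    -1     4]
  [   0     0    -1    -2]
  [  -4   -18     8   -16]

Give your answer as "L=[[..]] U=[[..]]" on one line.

  R1 -= 1·R0 → [0,-3,1,0]
  R2 -= 0·R0 → [0,0,-1,-2]
  R3 -= -4·R0 → [0,-6,0,0]
  R2 -= 0·R1 → [0,0,-1,-2]
  R3 -= 2·R1 → [0,0,-2,0]
  R3 -= 2·R2 → [0,0,0,4]

L=[[1,0,0,0],[1,1,0,0],[0,0,1,0],[-4,2,2,1]] U=[[1,3,-2,4],[0,-3,1,0],[0,0,-1,-2],[0,0,0,4]]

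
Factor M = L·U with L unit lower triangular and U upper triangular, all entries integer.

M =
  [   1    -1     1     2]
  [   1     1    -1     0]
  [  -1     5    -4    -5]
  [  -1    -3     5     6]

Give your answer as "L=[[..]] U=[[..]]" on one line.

L=[[1,0,0,0],[1,1,0,0],[-1,2,1,0],[-1,-2,2,1]] U=[[1,-1,1,2],[0,2,-2,-2],[0,0,1,1],[0,0,0,2]]

  R1 -= 1·R0 → [0,2,-2,-2]
  R2 -= -1·R0 → [0,4,-3,-3]
  R3 -= -1·R0 → [0,-4,6,8]
  R2 -= 2·R1 → [0,0,1,1]
  R3 -= -2·R1 → [0,0,2,4]
  R3 -= 2·R2 → [0,0,0,2]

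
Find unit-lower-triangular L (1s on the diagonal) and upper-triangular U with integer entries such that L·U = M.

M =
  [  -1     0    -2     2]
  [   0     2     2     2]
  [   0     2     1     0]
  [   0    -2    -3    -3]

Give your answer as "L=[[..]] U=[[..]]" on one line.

L=[[1,0,0,0],[0,1,0,0],[0,1,1,0],[0,-1,1,1]] U=[[-1,0,-2,2],[0,2,2,2],[0,0,-1,-2],[0,0,0,1]]

  R1 -= 0·R0 → [0,2,2,2]
  R2 -= 0·R0 → [0,2,1,0]
  R3 -= 0·R0 → [0,-2,-3,-3]
  R2 -= 1·R1 → [0,0,-1,-2]
  R3 -= -1·R1 → [0,0,-1,-1]
  R3 -= 1·R2 → [0,0,0,1]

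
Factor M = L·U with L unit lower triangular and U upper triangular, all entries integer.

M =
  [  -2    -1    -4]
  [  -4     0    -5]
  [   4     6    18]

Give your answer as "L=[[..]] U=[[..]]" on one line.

L=[[1,0,0],[2,1,0],[-2,2,1]] U=[[-2,-1,-4],[0,2,3],[0,0,4]]

  r1 -= 2·r0 → [0,2,3]
  r2 -= -2·r0 → [0,4,10]
  r2 -= 2·r1 → [0,0,4]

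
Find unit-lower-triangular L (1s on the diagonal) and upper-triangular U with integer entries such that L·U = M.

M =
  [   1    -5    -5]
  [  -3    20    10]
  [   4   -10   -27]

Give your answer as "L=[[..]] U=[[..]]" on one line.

L=[[1,0,0],[-3,1,0],[4,2,1]] U=[[1,-5,-5],[0,5,-5],[0,0,3]]

  R1 -= -3·R0 → [0,5,-5]
  R2 -= 4·R0 → [0,10,-7]
  R2 -= 2·R1 → [0,0,3]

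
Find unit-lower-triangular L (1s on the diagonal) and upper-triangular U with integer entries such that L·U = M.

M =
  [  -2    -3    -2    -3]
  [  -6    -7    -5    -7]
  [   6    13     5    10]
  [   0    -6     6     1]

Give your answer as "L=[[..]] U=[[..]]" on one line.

L=[[1,0,0,0],[3,1,0,0],[-3,2,1,0],[0,-3,-3,1]] U=[[-2,-3,-2,-3],[0,2,1,2],[0,0,-3,-3],[0,0,0,-2]]

  R1 -= 3·R0 → [0,2,1,2]
  R2 -= -3·R0 → [0,4,-1,1]
  R3 -= 0·R0 → [0,-6,6,1]
  R2 -= 2·R1 → [0,0,-3,-3]
  R3 -= -3·R1 → [0,0,9,7]
  R3 -= -3·R2 → [0,0,0,-2]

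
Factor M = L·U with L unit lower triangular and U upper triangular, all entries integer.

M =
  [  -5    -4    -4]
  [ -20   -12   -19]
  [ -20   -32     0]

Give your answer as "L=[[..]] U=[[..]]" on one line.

L=[[1,0,0],[4,1,0],[4,-4,1]] U=[[-5,-4,-4],[0,4,-3],[0,0,4]]

  R1 -= 4·R0 → [0,4,-3]
  R2 -= 4·R0 → [0,-16,16]
  R2 -= -4·R1 → [0,0,4]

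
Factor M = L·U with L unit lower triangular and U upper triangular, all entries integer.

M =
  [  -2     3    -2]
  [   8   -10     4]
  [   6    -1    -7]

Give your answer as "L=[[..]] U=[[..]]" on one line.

  row1 -= -4·row0 → [0,2,-4]
  row2 -= -3·row0 → [0,8,-13]
  row2 -= 4·row1 → [0,0,3]

L=[[1,0,0],[-4,1,0],[-3,4,1]] U=[[-2,3,-2],[0,2,-4],[0,0,3]]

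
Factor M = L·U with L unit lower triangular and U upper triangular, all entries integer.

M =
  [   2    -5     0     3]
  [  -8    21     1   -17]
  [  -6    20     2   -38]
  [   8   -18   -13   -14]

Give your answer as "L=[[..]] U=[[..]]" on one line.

  row1 -= -4·row0 → [0,1,1,-5]
  row2 -= -3·row0 → [0,5,2,-29]
  row3 -= 4·row0 → [0,2,-13,-26]
  row2 -= 5·row1 → [0,0,-3,-4]
  row3 -= 2·row1 → [0,0,-15,-16]
  row3 -= 5·row2 → [0,0,0,4]

L=[[1,0,0,0],[-4,1,0,0],[-3,5,1,0],[4,2,5,1]] U=[[2,-5,0,3],[0,1,1,-5],[0,0,-3,-4],[0,0,0,4]]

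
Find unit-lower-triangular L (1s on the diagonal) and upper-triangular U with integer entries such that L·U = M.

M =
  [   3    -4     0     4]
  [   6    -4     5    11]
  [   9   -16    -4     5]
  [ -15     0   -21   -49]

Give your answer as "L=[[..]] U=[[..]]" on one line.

L=[[1,0,0,0],[2,1,0,0],[3,-1,1,0],[-5,-5,4,1]] U=[[3,-4,0,4],[0,4,5,3],[0,0,1,-4],[0,0,0,2]]

  R1 -= 2·R0 → [0,4,5,3]
  R2 -= 3·R0 → [0,-4,-4,-7]
  R3 -= -5·R0 → [0,-20,-21,-29]
  R2 -= -1·R1 → [0,0,1,-4]
  R3 -= -5·R1 → [0,0,4,-14]
  R3 -= 4·R2 → [0,0,0,2]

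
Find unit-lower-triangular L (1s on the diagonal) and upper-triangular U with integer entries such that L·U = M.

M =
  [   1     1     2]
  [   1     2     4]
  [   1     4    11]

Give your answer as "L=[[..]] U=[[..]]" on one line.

L=[[1,0,0],[1,1,0],[1,3,1]] U=[[1,1,2],[0,1,2],[0,0,3]]

  row1 -= 1·row0 → [0,1,2]
  row2 -= 1·row0 → [0,3,9]
  row2 -= 3·row1 → [0,0,3]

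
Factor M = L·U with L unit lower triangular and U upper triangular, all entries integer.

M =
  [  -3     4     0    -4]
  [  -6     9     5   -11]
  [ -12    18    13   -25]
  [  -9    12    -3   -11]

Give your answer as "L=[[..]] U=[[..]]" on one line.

L=[[1,0,0,0],[2,1,0,0],[4,2,1,0],[3,0,-1,1]] U=[[-3,4,0,-4],[0,1,5,-3],[0,0,3,-3],[0,0,0,-2]]

  r1 -= 2·r0 → [0,1,5,-3]
  r2 -= 4·r0 → [0,2,13,-9]
  r3 -= 3·r0 → [0,0,-3,1]
  r2 -= 2·r1 → [0,0,3,-3]
  r3 -= 0·r1 → [0,0,-3,1]
  r3 -= -1·r2 → [0,0,0,-2]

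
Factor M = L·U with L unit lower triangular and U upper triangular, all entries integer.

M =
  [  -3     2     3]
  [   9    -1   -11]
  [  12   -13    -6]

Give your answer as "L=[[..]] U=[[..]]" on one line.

L=[[1,0,0],[-3,1,0],[-4,-1,1]] U=[[-3,2,3],[0,5,-2],[0,0,4]]

  R1 -= -3·R0 → [0,5,-2]
  R2 -= -4·R0 → [0,-5,6]
  R2 -= -1·R1 → [0,0,4]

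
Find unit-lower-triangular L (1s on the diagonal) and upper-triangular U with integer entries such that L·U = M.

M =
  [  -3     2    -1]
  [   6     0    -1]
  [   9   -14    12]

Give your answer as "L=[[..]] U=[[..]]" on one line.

L=[[1,0,0],[-2,1,0],[-3,-2,1]] U=[[-3,2,-1],[0,4,-3],[0,0,3]]

  R1 -= -2·R0 → [0,4,-3]
  R2 -= -3·R0 → [0,-8,9]
  R2 -= -2·R1 → [0,0,3]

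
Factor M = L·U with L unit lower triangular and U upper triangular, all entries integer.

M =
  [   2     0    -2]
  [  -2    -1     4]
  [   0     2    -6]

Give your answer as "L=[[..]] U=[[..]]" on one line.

L=[[1,0,0],[-1,1,0],[0,-2,1]] U=[[2,0,-2],[0,-1,2],[0,0,-2]]

  r1 -= -1·r0 → [0,-1,2]
  r2 -= 0·r0 → [0,2,-6]
  r2 -= -2·r1 → [0,0,-2]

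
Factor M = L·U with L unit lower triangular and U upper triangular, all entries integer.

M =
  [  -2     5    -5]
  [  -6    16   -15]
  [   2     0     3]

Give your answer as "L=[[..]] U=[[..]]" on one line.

  r1 -= 3·r0 → [0,1,0]
  r2 -= -1·r0 → [0,5,-2]
  r2 -= 5·r1 → [0,0,-2]

L=[[1,0,0],[3,1,0],[-1,5,1]] U=[[-2,5,-5],[0,1,0],[0,0,-2]]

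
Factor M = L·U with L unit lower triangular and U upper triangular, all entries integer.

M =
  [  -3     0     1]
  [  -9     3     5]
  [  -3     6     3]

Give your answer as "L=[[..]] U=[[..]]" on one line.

L=[[1,0,0],[3,1,0],[1,2,1]] U=[[-3,0,1],[0,3,2],[0,0,-2]]

  r1 -= 3·r0 → [0,3,2]
  r2 -= 1·r0 → [0,6,2]
  r2 -= 2·r1 → [0,0,-2]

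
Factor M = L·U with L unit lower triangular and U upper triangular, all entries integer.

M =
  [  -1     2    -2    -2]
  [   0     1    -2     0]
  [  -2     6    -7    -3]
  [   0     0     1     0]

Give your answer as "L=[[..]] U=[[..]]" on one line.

L=[[1,0,0,0],[0,1,0,0],[2,2,1,0],[0,0,1,1]] U=[[-1,2,-2,-2],[0,1,-2,0],[0,0,1,1],[0,0,0,-1]]

  row1 -= 0·row0 → [0,1,-2,0]
  row2 -= 2·row0 → [0,2,-3,1]
  row3 -= 0·row0 → [0,0,1,0]
  row2 -= 2·row1 → [0,0,1,1]
  row3 -= 0·row1 → [0,0,1,0]
  row3 -= 1·row2 → [0,0,0,-1]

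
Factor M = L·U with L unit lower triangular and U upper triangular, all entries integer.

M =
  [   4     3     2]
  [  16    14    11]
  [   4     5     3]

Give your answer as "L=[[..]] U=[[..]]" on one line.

  row1 -= 4·row0 → [0,2,3]
  row2 -= 1·row0 → [0,2,1]
  row2 -= 1·row1 → [0,0,-2]

L=[[1,0,0],[4,1,0],[1,1,1]] U=[[4,3,2],[0,2,3],[0,0,-2]]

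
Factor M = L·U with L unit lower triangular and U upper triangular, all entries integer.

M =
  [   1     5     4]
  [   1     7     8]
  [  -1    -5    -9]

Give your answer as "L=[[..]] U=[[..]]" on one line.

  row1 -= 1·row0 → [0,2,4]
  row2 -= -1·row0 → [0,0,-5]
  row2 -= 0·row1 → [0,0,-5]

L=[[1,0,0],[1,1,0],[-1,0,1]] U=[[1,5,4],[0,2,4],[0,0,-5]]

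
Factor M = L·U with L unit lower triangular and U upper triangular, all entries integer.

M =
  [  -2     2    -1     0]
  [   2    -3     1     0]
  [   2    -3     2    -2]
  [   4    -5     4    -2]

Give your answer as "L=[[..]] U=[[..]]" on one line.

  R1 -= -1·R0 → [0,-1,0,0]
  R2 -= -1·R0 → [0,-1,1,-2]
  R3 -= -2·R0 → [0,-1,2,-2]
  R2 -= 1·R1 → [0,0,1,-2]
  R3 -= 1·R1 → [0,0,2,-2]
  R3 -= 2·R2 → [0,0,0,2]

L=[[1,0,0,0],[-1,1,0,0],[-1,1,1,0],[-2,1,2,1]] U=[[-2,2,-1,0],[0,-1,0,0],[0,0,1,-2],[0,0,0,2]]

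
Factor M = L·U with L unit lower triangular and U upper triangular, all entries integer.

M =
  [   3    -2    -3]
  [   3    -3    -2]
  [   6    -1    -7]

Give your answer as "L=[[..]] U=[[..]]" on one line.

L=[[1,0,0],[1,1,0],[2,-3,1]] U=[[3,-2,-3],[0,-1,1],[0,0,2]]

  r1 -= 1·r0 → [0,-1,1]
  r2 -= 2·r0 → [0,3,-1]
  r2 -= -3·r1 → [0,0,2]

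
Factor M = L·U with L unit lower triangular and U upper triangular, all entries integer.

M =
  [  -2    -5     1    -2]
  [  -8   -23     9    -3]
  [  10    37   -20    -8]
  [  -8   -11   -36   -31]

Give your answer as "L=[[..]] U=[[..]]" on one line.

L=[[1,0,0,0],[4,1,0,0],[-5,-4,1,0],[4,-3,-5,1]] U=[[-2,-5,1,-2],[0,-3,5,5],[0,0,5,2],[0,0,0,2]]

  R1 -= 4·R0 → [0,-3,5,5]
  R2 -= -5·R0 → [0,12,-15,-18]
  R3 -= 4·R0 → [0,9,-40,-23]
  R2 -= -4·R1 → [0,0,5,2]
  R3 -= -3·R1 → [0,0,-25,-8]
  R3 -= -5·R2 → [0,0,0,2]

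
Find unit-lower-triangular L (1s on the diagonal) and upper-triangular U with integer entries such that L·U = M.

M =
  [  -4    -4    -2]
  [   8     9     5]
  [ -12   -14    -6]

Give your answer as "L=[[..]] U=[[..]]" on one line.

  R1 -= -2·R0 → [0,1,1]
  R2 -= 3·R0 → [0,-2,0]
  R2 -= -2·R1 → [0,0,2]

L=[[1,0,0],[-2,1,0],[3,-2,1]] U=[[-4,-4,-2],[0,1,1],[0,0,2]]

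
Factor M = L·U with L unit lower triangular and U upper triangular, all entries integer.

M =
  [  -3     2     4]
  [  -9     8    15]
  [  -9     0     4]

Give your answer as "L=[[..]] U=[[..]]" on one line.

  R1 -= 3·R0 → [0,2,3]
  R2 -= 3·R0 → [0,-6,-8]
  R2 -= -3·R1 → [0,0,1]

L=[[1,0,0],[3,1,0],[3,-3,1]] U=[[-3,2,4],[0,2,3],[0,0,1]]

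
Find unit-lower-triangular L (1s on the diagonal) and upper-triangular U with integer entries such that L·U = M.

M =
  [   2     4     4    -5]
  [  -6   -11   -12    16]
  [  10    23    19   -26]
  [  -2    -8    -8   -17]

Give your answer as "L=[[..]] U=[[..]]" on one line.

  R1 -= -3·R0 → [0,1,0,1]
  R2 -= 5·R0 → [0,3,-1,-1]
  R3 -= -1·R0 → [0,-4,-4,-22]
  R2 -= 3·R1 → [0,0,-1,-4]
  R3 -= -4·R1 → [0,0,-4,-18]
  R3 -= 4·R2 → [0,0,0,-2]

L=[[1,0,0,0],[-3,1,0,0],[5,3,1,0],[-1,-4,4,1]] U=[[2,4,4,-5],[0,1,0,1],[0,0,-1,-4],[0,0,0,-2]]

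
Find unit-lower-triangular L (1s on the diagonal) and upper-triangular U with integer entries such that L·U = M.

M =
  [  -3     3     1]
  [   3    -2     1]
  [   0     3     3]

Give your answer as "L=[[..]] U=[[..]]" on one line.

L=[[1,0,0],[-1,1,0],[0,3,1]] U=[[-3,3,1],[0,1,2],[0,0,-3]]

  row1 -= -1·row0 → [0,1,2]
  row2 -= 0·row0 → [0,3,3]
  row2 -= 3·row1 → [0,0,-3]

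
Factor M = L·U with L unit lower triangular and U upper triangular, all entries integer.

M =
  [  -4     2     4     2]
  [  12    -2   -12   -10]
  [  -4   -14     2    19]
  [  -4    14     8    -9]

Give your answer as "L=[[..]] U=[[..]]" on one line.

  row1 -= -3·row0 → [0,4,0,-4]
  row2 -= 1·row0 → [0,-16,-2,17]
  row3 -= 1·row0 → [0,12,4,-11]
  row2 -= -4·row1 → [0,0,-2,1]
  row3 -= 3·row1 → [0,0,4,1]
  row3 -= -2·row2 → [0,0,0,3]

L=[[1,0,0,0],[-3,1,0,0],[1,-4,1,0],[1,3,-2,1]] U=[[-4,2,4,2],[0,4,0,-4],[0,0,-2,1],[0,0,0,3]]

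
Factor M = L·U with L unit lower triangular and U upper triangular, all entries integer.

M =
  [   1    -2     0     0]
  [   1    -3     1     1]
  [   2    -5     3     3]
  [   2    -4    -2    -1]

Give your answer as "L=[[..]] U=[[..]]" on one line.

L=[[1,0,0,0],[1,1,0,0],[2,1,1,0],[2,0,-1,1]] U=[[1,-2,0,0],[0,-1,1,1],[0,0,2,2],[0,0,0,1]]

  row1 -= 1·row0 → [0,-1,1,1]
  row2 -= 2·row0 → [0,-1,3,3]
  row3 -= 2·row0 → [0,0,-2,-1]
  row2 -= 1·row1 → [0,0,2,2]
  row3 -= 0·row1 → [0,0,-2,-1]
  row3 -= -1·row2 → [0,0,0,1]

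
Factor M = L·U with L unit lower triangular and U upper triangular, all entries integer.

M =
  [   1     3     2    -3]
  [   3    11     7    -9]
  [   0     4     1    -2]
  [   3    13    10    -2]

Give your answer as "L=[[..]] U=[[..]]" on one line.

  r1 -= 3·r0 → [0,2,1,0]
  r2 -= 0·r0 → [0,4,1,-2]
  r3 -= 3·r0 → [0,4,4,7]
  r2 -= 2·r1 → [0,0,-1,-2]
  r3 -= 2·r1 → [0,0,2,7]
  r3 -= -2·r2 → [0,0,0,3]

L=[[1,0,0,0],[3,1,0,0],[0,2,1,0],[3,2,-2,1]] U=[[1,3,2,-3],[0,2,1,0],[0,0,-1,-2],[0,0,0,3]]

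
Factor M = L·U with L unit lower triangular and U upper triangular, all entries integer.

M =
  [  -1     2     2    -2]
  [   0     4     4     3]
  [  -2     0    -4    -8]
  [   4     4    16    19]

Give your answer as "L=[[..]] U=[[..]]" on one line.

L=[[1,0,0,0],[0,1,0,0],[2,-1,1,0],[-4,3,-3,1]] U=[[-1,2,2,-2],[0,4,4,3],[0,0,-4,-1],[0,0,0,-1]]

  row1 -= 0·row0 → [0,4,4,3]
  row2 -= 2·row0 → [0,-4,-8,-4]
  row3 -= -4·row0 → [0,12,24,11]
  row2 -= -1·row1 → [0,0,-4,-1]
  row3 -= 3·row1 → [0,0,12,2]
  row3 -= -3·row2 → [0,0,0,-1]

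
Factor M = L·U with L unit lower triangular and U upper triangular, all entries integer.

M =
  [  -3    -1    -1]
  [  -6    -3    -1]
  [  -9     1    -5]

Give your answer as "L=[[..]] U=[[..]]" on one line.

  r1 -= 2·r0 → [0,-1,1]
  r2 -= 3·r0 → [0,4,-2]
  r2 -= -4·r1 → [0,0,2]

L=[[1,0,0],[2,1,0],[3,-4,1]] U=[[-3,-1,-1],[0,-1,1],[0,0,2]]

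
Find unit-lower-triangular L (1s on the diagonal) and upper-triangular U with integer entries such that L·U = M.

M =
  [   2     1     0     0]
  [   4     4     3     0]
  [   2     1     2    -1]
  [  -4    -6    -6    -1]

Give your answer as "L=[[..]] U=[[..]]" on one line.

  row1 -= 2·row0 → [0,2,3,0]
  row2 -= 1·row0 → [0,0,2,-1]
  row3 -= -2·row0 → [0,-4,-6,-1]
  row2 -= 0·row1 → [0,0,2,-1]
  row3 -= -2·row1 → [0,0,0,-1]
  row3 -= 0·row2 → [0,0,0,-1]

L=[[1,0,0,0],[2,1,0,0],[1,0,1,0],[-2,-2,0,1]] U=[[2,1,0,0],[0,2,3,0],[0,0,2,-1],[0,0,0,-1]]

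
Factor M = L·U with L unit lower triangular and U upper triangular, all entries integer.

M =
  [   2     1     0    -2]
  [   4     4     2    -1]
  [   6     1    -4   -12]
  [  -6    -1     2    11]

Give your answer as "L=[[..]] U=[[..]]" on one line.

  R1 -= 2·R0 → [0,2,2,3]
  R2 -= 3·R0 → [0,-2,-4,-6]
  R3 -= -3·R0 → [0,2,2,5]
  R2 -= -1·R1 → [0,0,-2,-3]
  R3 -= 1·R1 → [0,0,0,2]
  R3 -= 0·R2 → [0,0,0,2]

L=[[1,0,0,0],[2,1,0,0],[3,-1,1,0],[-3,1,0,1]] U=[[2,1,0,-2],[0,2,2,3],[0,0,-2,-3],[0,0,0,2]]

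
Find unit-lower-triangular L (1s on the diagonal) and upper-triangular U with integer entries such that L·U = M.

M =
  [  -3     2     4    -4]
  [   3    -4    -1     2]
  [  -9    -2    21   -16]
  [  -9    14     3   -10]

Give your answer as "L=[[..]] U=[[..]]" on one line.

L=[[1,0,0,0],[-1,1,0,0],[3,4,1,0],[3,-4,-1,1]] U=[[-3,2,4,-4],[0,-2,3,-2],[0,0,-3,4],[0,0,0,-2]]

  row1 -= -1·row0 → [0,-2,3,-2]
  row2 -= 3·row0 → [0,-8,9,-4]
  row3 -= 3·row0 → [0,8,-9,2]
  row2 -= 4·row1 → [0,0,-3,4]
  row3 -= -4·row1 → [0,0,3,-6]
  row3 -= -1·row2 → [0,0,0,-2]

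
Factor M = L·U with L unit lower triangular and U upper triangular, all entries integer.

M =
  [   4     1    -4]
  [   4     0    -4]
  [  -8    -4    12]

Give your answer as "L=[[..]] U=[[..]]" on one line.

  R1 -= 1·R0 → [0,-1,0]
  R2 -= -2·R0 → [0,-2,4]
  R2 -= 2·R1 → [0,0,4]

L=[[1,0,0],[1,1,0],[-2,2,1]] U=[[4,1,-4],[0,-1,0],[0,0,4]]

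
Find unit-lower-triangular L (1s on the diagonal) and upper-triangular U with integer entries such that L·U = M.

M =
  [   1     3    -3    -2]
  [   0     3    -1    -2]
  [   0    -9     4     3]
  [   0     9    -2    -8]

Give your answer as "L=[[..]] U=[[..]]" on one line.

L=[[1,0,0,0],[0,1,0,0],[0,-3,1,0],[0,3,1,1]] U=[[1,3,-3,-2],[0,3,-1,-2],[0,0,1,-3],[0,0,0,1]]

  row1 -= 0·row0 → [0,3,-1,-2]
  row2 -= 0·row0 → [0,-9,4,3]
  row3 -= 0·row0 → [0,9,-2,-8]
  row2 -= -3·row1 → [0,0,1,-3]
  row3 -= 3·row1 → [0,0,1,-2]
  row3 -= 1·row2 → [0,0,0,1]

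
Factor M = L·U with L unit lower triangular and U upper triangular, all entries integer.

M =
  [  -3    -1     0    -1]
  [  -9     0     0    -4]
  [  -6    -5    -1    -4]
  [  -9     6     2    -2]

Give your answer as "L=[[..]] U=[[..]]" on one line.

  row1 -= 3·row0 → [0,3,0,-1]
  row2 -= 2·row0 → [0,-3,-1,-2]
  row3 -= 3·row0 → [0,9,2,1]
  row2 -= -1·row1 → [0,0,-1,-3]
  row3 -= 3·row1 → [0,0,2,4]
  row3 -= -2·row2 → [0,0,0,-2]

L=[[1,0,0,0],[3,1,0,0],[2,-1,1,0],[3,3,-2,1]] U=[[-3,-1,0,-1],[0,3,0,-1],[0,0,-1,-3],[0,0,0,-2]]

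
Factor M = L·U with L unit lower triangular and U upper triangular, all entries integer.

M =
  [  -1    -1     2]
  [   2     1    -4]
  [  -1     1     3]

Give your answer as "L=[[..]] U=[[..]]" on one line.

L=[[1,0,0],[-2,1,0],[1,-2,1]] U=[[-1,-1,2],[0,-1,0],[0,0,1]]

  R1 -= -2·R0 → [0,-1,0]
  R2 -= 1·R0 → [0,2,1]
  R2 -= -2·R1 → [0,0,1]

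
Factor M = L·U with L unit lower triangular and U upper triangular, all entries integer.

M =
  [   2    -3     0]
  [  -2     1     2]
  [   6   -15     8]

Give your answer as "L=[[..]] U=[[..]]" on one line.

  r1 -= -1·r0 → [0,-2,2]
  r2 -= 3·r0 → [0,-6,8]
  r2 -= 3·r1 → [0,0,2]

L=[[1,0,0],[-1,1,0],[3,3,1]] U=[[2,-3,0],[0,-2,2],[0,0,2]]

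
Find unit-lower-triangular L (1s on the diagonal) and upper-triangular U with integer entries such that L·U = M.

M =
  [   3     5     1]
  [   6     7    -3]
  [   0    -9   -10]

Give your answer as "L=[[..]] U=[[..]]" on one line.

L=[[1,0,0],[2,1,0],[0,3,1]] U=[[3,5,1],[0,-3,-5],[0,0,5]]

  r1 -= 2·r0 → [0,-3,-5]
  r2 -= 0·r0 → [0,-9,-10]
  r2 -= 3·r1 → [0,0,5]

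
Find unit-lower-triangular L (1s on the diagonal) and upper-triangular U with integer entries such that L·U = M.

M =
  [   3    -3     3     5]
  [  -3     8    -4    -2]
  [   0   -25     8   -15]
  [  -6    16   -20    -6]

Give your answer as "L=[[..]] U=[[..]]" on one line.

L=[[1,0,0,0],[-1,1,0,0],[0,-5,1,0],[-2,2,-4,1]] U=[[3,-3,3,5],[0,5,-1,3],[0,0,3,0],[0,0,0,-2]]

  r1 -= -1·r0 → [0,5,-1,3]
  r2 -= 0·r0 → [0,-25,8,-15]
  r3 -= -2·r0 → [0,10,-14,4]
  r2 -= -5·r1 → [0,0,3,0]
  r3 -= 2·r1 → [0,0,-12,-2]
  r3 -= -4·r2 → [0,0,0,-2]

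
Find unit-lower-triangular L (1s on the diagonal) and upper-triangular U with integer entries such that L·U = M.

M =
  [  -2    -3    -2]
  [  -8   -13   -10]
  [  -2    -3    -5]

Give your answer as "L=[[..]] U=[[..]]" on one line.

L=[[1,0,0],[4,1,0],[1,0,1]] U=[[-2,-3,-2],[0,-1,-2],[0,0,-3]]

  r1 -= 4·r0 → [0,-1,-2]
  r2 -= 1·r0 → [0,0,-3]
  r2 -= 0·r1 → [0,0,-3]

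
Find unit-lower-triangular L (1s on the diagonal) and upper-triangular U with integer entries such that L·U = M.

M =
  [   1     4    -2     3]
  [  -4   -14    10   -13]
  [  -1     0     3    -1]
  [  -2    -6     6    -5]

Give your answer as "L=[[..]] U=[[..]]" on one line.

  r1 -= -4·r0 → [0,2,2,-1]
  r2 -= -1·r0 → [0,4,1,2]
  r3 -= -2·r0 → [0,2,2,1]
  r2 -= 2·r1 → [0,0,-3,4]
  r3 -= 1·r1 → [0,0,0,2]
  r3 -= 0·r2 → [0,0,0,2]

L=[[1,0,0,0],[-4,1,0,0],[-1,2,1,0],[-2,1,0,1]] U=[[1,4,-2,3],[0,2,2,-1],[0,0,-3,4],[0,0,0,2]]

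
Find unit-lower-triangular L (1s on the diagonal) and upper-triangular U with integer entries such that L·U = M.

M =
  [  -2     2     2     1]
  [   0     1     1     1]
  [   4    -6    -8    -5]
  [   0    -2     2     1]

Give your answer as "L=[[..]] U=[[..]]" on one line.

  row1 -= 0·row0 → [0,1,1,1]
  row2 -= -2·row0 → [0,-2,-4,-3]
  row3 -= 0·row0 → [0,-2,2,1]
  row2 -= -2·row1 → [0,0,-2,-1]
  row3 -= -2·row1 → [0,0,4,3]
  row3 -= -2·row2 → [0,0,0,1]

L=[[1,0,0,0],[0,1,0,0],[-2,-2,1,0],[0,-2,-2,1]] U=[[-2,2,2,1],[0,1,1,1],[0,0,-2,-1],[0,0,0,1]]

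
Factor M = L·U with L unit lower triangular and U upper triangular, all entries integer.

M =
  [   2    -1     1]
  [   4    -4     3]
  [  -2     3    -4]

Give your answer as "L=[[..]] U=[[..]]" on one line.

  row1 -= 2·row0 → [0,-2,1]
  row2 -= -1·row0 → [0,2,-3]
  row2 -= -1·row1 → [0,0,-2]

L=[[1,0,0],[2,1,0],[-1,-1,1]] U=[[2,-1,1],[0,-2,1],[0,0,-2]]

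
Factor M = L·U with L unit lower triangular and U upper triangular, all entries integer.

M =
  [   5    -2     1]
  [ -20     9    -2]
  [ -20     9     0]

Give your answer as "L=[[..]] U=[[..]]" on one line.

L=[[1,0,0],[-4,1,0],[-4,1,1]] U=[[5,-2,1],[0,1,2],[0,0,2]]

  row1 -= -4·row0 → [0,1,2]
  row2 -= -4·row0 → [0,1,4]
  row2 -= 1·row1 → [0,0,2]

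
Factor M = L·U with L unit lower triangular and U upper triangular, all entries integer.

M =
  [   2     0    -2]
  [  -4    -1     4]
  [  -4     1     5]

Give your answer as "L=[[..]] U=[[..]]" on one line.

L=[[1,0,0],[-2,1,0],[-2,-1,1]] U=[[2,0,-2],[0,-1,0],[0,0,1]]

  r1 -= -2·r0 → [0,-1,0]
  r2 -= -2·r0 → [0,1,1]
  r2 -= -1·r1 → [0,0,1]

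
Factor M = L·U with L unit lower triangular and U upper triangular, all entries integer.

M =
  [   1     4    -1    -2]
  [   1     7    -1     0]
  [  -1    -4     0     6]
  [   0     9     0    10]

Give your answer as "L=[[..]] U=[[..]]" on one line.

L=[[1,0,0,0],[1,1,0,0],[-1,0,1,0],[0,3,0,1]] U=[[1,4,-1,-2],[0,3,0,2],[0,0,-1,4],[0,0,0,4]]

  R1 -= 1·R0 → [0,3,0,2]
  R2 -= -1·R0 → [0,0,-1,4]
  R3 -= 0·R0 → [0,9,0,10]
  R2 -= 0·R1 → [0,0,-1,4]
  R3 -= 3·R1 → [0,0,0,4]
  R3 -= 0·R2 → [0,0,0,4]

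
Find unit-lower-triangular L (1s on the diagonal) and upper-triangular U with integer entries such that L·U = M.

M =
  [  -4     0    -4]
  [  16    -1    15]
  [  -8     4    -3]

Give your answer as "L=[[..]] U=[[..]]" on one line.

  R1 -= -4·R0 → [0,-1,-1]
  R2 -= 2·R0 → [0,4,5]
  R2 -= -4·R1 → [0,0,1]

L=[[1,0,0],[-4,1,0],[2,-4,1]] U=[[-4,0,-4],[0,-1,-1],[0,0,1]]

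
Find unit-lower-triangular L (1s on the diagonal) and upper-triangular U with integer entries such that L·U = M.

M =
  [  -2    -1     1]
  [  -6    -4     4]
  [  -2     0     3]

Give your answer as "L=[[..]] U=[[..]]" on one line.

  r1 -= 3·r0 → [0,-1,1]
  r2 -= 1·r0 → [0,1,2]
  r2 -= -1·r1 → [0,0,3]

L=[[1,0,0],[3,1,0],[1,-1,1]] U=[[-2,-1,1],[0,-1,1],[0,0,3]]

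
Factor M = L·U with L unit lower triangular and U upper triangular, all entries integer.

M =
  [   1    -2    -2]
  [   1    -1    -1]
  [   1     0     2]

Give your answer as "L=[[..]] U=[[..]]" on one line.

L=[[1,0,0],[1,1,0],[1,2,1]] U=[[1,-2,-2],[0,1,1],[0,0,2]]

  r1 -= 1·r0 → [0,1,1]
  r2 -= 1·r0 → [0,2,4]
  r2 -= 2·r1 → [0,0,2]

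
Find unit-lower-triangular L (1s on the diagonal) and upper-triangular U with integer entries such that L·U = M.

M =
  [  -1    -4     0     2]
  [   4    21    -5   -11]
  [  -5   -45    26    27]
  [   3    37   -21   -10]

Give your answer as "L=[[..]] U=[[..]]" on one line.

  r1 -= -4·r0 → [0,5,-5,-3]
  r2 -= 5·r0 → [0,-25,26,17]
  r3 -= -3·r0 → [0,25,-21,-4]
  r2 -= -5·r1 → [0,0,1,2]
  r3 -= 5·r1 → [0,0,4,11]
  r3 -= 4·r2 → [0,0,0,3]

L=[[1,0,0,0],[-4,1,0,0],[5,-5,1,0],[-3,5,4,1]] U=[[-1,-4,0,2],[0,5,-5,-3],[0,0,1,2],[0,0,0,3]]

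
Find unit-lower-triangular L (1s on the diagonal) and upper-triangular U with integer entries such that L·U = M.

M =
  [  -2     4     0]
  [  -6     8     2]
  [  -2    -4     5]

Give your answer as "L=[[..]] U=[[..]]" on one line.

  r1 -= 3·r0 → [0,-4,2]
  r2 -= 1·r0 → [0,-8,5]
  r2 -= 2·r1 → [0,0,1]

L=[[1,0,0],[3,1,0],[1,2,1]] U=[[-2,4,0],[0,-4,2],[0,0,1]]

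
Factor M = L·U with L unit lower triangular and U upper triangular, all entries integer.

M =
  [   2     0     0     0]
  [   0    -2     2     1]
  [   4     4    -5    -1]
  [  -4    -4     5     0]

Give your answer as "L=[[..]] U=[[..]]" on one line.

L=[[1,0,0,0],[0,1,0,0],[2,-2,1,0],[-2,2,-1,1]] U=[[2,0,0,0],[0,-2,2,1],[0,0,-1,1],[0,0,0,-1]]

  r1 -= 0·r0 → [0,-2,2,1]
  r2 -= 2·r0 → [0,4,-5,-1]
  r3 -= -2·r0 → [0,-4,5,0]
  r2 -= -2·r1 → [0,0,-1,1]
  r3 -= 2·r1 → [0,0,1,-2]
  r3 -= -1·r2 → [0,0,0,-1]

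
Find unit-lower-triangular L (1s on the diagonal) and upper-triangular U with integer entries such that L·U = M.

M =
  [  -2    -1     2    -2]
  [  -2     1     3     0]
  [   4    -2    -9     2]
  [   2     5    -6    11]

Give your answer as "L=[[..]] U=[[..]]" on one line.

  R1 -= 1·R0 → [0,2,1,2]
  R2 -= -2·R0 → [0,-4,-5,-2]
  R3 -= -1·R0 → [0,4,-4,9]
  R2 -= -2·R1 → [0,0,-3,2]
  R3 -= 2·R1 → [0,0,-6,5]
  R3 -= 2·R2 → [0,0,0,1]

L=[[1,0,0,0],[1,1,0,0],[-2,-2,1,0],[-1,2,2,1]] U=[[-2,-1,2,-2],[0,2,1,2],[0,0,-3,2],[0,0,0,1]]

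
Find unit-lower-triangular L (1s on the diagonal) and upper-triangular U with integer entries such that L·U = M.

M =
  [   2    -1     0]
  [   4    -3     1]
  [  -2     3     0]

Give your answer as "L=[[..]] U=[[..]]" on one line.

  r1 -= 2·r0 → [0,-1,1]
  r2 -= -1·r0 → [0,2,0]
  r2 -= -2·r1 → [0,0,2]

L=[[1,0,0],[2,1,0],[-1,-2,1]] U=[[2,-1,0],[0,-1,1],[0,0,2]]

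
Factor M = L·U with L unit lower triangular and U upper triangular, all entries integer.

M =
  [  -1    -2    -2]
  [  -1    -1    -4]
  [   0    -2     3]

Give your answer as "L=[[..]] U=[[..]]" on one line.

  row1 -= 1·row0 → [0,1,-2]
  row2 -= 0·row0 → [0,-2,3]
  row2 -= -2·row1 → [0,0,-1]

L=[[1,0,0],[1,1,0],[0,-2,1]] U=[[-1,-2,-2],[0,1,-2],[0,0,-1]]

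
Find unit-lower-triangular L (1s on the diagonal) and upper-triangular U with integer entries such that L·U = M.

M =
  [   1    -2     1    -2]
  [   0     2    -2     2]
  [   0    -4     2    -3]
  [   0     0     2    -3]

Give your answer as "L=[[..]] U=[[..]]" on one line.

L=[[1,0,0,0],[0,1,0,0],[0,-2,1,0],[0,0,-1,1]] U=[[1,-2,1,-2],[0,2,-2,2],[0,0,-2,1],[0,0,0,-2]]

  row1 -= 0·row0 → [0,2,-2,2]
  row2 -= 0·row0 → [0,-4,2,-3]
  row3 -= 0·row0 → [0,0,2,-3]
  row2 -= -2·row1 → [0,0,-2,1]
  row3 -= 0·row1 → [0,0,2,-3]
  row3 -= -1·row2 → [0,0,0,-2]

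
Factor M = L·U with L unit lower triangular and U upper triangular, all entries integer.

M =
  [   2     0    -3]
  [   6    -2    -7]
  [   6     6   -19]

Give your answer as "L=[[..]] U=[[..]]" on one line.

  row1 -= 3·row0 → [0,-2,2]
  row2 -= 3·row0 → [0,6,-10]
  row2 -= -3·row1 → [0,0,-4]

L=[[1,0,0],[3,1,0],[3,-3,1]] U=[[2,0,-3],[0,-2,2],[0,0,-4]]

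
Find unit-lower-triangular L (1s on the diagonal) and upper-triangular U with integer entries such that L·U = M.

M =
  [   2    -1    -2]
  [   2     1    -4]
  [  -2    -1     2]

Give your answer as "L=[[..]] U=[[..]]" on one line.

  R1 -= 1·R0 → [0,2,-2]
  R2 -= -1·R0 → [0,-2,0]
  R2 -= -1·R1 → [0,0,-2]

L=[[1,0,0],[1,1,0],[-1,-1,1]] U=[[2,-1,-2],[0,2,-2],[0,0,-2]]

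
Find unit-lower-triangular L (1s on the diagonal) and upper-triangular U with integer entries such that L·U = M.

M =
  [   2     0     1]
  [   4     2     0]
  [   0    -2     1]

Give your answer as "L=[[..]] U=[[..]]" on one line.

  row1 -= 2·row0 → [0,2,-2]
  row2 -= 0·row0 → [0,-2,1]
  row2 -= -1·row1 → [0,0,-1]

L=[[1,0,0],[2,1,0],[0,-1,1]] U=[[2,0,1],[0,2,-2],[0,0,-1]]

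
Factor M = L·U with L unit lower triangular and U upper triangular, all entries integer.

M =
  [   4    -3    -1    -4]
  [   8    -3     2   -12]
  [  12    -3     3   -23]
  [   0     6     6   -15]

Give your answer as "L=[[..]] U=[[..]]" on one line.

  r1 -= 2·r0 → [0,3,4,-4]
  r2 -= 3·r0 → [0,6,6,-11]
  r3 -= 0·r0 → [0,6,6,-15]
  r2 -= 2·r1 → [0,0,-2,-3]
  r3 -= 2·r1 → [0,0,-2,-7]
  r3 -= 1·r2 → [0,0,0,-4]

L=[[1,0,0,0],[2,1,0,0],[3,2,1,0],[0,2,1,1]] U=[[4,-3,-1,-4],[0,3,4,-4],[0,0,-2,-3],[0,0,0,-4]]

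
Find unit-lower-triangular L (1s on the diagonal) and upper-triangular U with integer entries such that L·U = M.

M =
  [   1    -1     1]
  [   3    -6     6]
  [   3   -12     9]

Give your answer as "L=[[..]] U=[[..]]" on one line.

  r1 -= 3·r0 → [0,-3,3]
  r2 -= 3·r0 → [0,-9,6]
  r2 -= 3·r1 → [0,0,-3]

L=[[1,0,0],[3,1,0],[3,3,1]] U=[[1,-1,1],[0,-3,3],[0,0,-3]]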